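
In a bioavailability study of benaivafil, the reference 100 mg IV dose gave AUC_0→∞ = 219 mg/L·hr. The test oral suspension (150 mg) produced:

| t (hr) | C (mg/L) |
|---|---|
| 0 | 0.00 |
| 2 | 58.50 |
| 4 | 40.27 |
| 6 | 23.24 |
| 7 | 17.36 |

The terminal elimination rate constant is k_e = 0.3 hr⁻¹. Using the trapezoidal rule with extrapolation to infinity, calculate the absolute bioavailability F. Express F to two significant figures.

Trapezoidal AUC_0→7 (oral suspension):
  [0→2]: (0.00+58.50)/2 × 2 = 58.5
  [2→4]: (58.50+40.27)/2 × 2 = 98.77
  [4→6]: (40.27+23.24)/2 × 2 = 63.51
  [6→7]: (23.24+17.36)/2 × 1 = 20.3
  Sum = 241.08 mg/L·hr
Tail: C_last/k_e = 17.36/0.3 = 57.867
AUC_0→∞ (oral suspension) = 241.08 + 57.867 = 298.947 mg/L·hr
F = (AUC_ev/D_ev)/(AUC_iv/D_iv) = (298.947/150)/(219/100) = 1.99298/2.19 = 0.9100

F = 0.91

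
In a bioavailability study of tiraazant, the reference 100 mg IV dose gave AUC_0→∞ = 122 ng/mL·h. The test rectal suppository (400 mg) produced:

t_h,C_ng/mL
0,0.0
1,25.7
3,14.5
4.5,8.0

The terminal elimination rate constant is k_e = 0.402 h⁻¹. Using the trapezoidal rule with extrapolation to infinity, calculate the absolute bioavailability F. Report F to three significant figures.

Trapezoidal AUC_0→4.5 (rectal suppository):
  [0→1]: (0.0+25.7)/2 × 1 = 12.85
  [1→3]: (25.7+14.5)/2 × 2 = 40.2
  [3→4.5]: (14.5+8.0)/2 × 1.5 = 16.875
  Sum = 69.925 ng/mL·h
Tail: C_last/k_e = 8.0/0.402 = 19.900
AUC_0→∞ (rectal suppository) = 69.925 + 19.900 = 89.825 ng/mL·h
F = (AUC_ev/D_ev)/(AUC_iv/D_iv) = (89.825/400)/(122/100) = 0.2245625/1.22 = 0.1841

F = 0.184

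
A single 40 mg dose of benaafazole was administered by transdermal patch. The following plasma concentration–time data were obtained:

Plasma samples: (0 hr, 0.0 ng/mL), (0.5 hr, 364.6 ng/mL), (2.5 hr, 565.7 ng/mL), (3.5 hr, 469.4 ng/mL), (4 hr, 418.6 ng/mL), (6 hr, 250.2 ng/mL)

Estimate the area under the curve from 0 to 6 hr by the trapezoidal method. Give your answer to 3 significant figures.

AUC = 2430 ng/mL·hr

Trapezoidal AUC_0→6:
  [0→0.5]: (0.0+364.6)/2 × 0.5 = 91.15
  [0.5→2.5]: (364.6+565.7)/2 × 2 = 930.3
  [2.5→3.5]: (565.7+469.4)/2 × 1 = 517.55
  [3.5→4]: (469.4+418.6)/2 × 0.5 = 222.0
  [4→6]: (418.6+250.2)/2 × 2 = 668.8
  Sum = 2429.8 ng/mL·hr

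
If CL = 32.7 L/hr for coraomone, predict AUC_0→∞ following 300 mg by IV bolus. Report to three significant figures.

AUC = 9.17 mg/L·hr

AUC_0→∞ = Dose_iv / CL
        = 300 / 32.7 = 9.17431 mg/L·hr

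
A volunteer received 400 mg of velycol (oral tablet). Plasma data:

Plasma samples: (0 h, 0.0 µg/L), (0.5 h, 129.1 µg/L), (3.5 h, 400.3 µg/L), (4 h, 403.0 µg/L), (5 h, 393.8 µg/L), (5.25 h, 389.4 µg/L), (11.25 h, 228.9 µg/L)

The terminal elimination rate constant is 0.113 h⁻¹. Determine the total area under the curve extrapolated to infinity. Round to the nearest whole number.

AUC = 5404 µg/L·h

Trapezoidal AUC_0→11.25:
  [0→0.5]: (0.0+129.1)/2 × 0.5 = 32.275
  [0.5→3.5]: (129.1+400.3)/2 × 3 = 794.1
  [3.5→4]: (400.3+403.0)/2 × 0.5 = 200.825
  [4→5]: (403.0+393.8)/2 × 1 = 398.4
  [5→5.25]: (393.8+389.4)/2 × 0.25 = 97.9
  [5.25→11.25]: (389.4+228.9)/2 × 6 = 1854.9
  Sum = 3378.4 µg/L·h
Extrapolated tail: C_last / k_e = 228.9 / 0.113 = 2025.664
AUC_0→∞ = 3378.4 + 2025.664 = 5404.064 µg/L·h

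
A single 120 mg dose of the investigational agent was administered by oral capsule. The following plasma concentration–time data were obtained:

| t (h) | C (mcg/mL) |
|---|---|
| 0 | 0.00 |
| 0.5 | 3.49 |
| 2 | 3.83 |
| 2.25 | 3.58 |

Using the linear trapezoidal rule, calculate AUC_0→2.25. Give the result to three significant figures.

AUC = 7.29 mcg/mL·h

Trapezoidal AUC_0→2.25:
  [0→0.5]: (0.00+3.49)/2 × 0.5 = 0.8725
  [0.5→2]: (3.49+3.83)/2 × 1.5 = 5.49
  [2→2.25]: (3.83+3.58)/2 × 0.25 = 0.92625
  Sum = 7.28875 mcg/mL·h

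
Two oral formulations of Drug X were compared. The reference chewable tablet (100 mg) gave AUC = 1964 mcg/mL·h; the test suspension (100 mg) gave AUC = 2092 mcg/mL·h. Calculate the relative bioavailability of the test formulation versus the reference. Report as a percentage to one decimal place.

F_rel = (AUC_test/D_test) / (AUC_ref/D_ref)
      = (2092/100) / (1964/100)
      = 20.92 / 19.64 = 1.0652 = 106.52%

F_rel = 106.5%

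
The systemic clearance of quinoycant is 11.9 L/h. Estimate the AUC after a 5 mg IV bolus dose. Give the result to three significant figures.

AUC_0→∞ = Dose_iv / CL
        = 5 / 11.9 = 0.420168 mg/L·h

AUC = 0.420 mg/L·h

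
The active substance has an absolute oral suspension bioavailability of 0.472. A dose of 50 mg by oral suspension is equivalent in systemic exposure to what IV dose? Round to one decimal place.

Systemic exposure from an extravascular dose = F × D_ev, so the equivalent IV dose is F × D_ev.
D_iv = F × D_ev = 0.472 × 50 = 23.6 mg

D_iv = 23.6 mg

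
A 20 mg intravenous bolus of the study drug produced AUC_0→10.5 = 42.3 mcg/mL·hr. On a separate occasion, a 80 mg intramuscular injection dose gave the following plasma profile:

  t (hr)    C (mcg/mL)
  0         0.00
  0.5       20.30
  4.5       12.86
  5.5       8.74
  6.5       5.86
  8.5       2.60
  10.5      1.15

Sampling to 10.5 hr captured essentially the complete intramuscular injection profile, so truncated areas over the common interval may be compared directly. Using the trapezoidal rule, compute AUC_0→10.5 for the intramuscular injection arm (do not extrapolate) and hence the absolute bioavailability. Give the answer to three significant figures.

F = 0.601

Trapezoidal AUC_0→10.5 (intramuscular injection):
  [0→0.5]: (0.00+20.30)/2 × 0.5 = 5.075
  [0.5→4.5]: (20.30+12.86)/2 × 4 = 66.32
  [4.5→5.5]: (12.86+8.74)/2 × 1 = 10.8
  [5.5→6.5]: (8.74+5.86)/2 × 1 = 7.3
  [6.5→8.5]: (5.86+2.60)/2 × 2 = 8.46
  [8.5→10.5]: (2.60+1.15)/2 × 2 = 3.75
  Sum = 101.705 mcg/mL·hr
F = (AUC_ev/D_ev)/(AUC_iv/D_iv) = (101.705/80)/(42.3/20) = 1.2713125/2.115 = 0.6011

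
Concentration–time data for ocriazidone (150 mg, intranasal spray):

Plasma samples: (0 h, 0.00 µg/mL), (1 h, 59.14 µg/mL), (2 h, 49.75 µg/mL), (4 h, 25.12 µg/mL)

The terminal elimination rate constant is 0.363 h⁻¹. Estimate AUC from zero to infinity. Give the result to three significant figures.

AUC = 228 µg/mL·h

Trapezoidal AUC_0→4:
  [0→1]: (0.00+59.14)/2 × 1 = 29.57
  [1→2]: (59.14+49.75)/2 × 1 = 54.445
  [2→4]: (49.75+25.12)/2 × 2 = 74.87
  Sum = 158.885 µg/mL·h
Extrapolated tail: C_last / k_e = 25.12 / 0.363 = 69.201
AUC_0→∞ = 158.885 + 69.201 = 228.086 µg/mL·h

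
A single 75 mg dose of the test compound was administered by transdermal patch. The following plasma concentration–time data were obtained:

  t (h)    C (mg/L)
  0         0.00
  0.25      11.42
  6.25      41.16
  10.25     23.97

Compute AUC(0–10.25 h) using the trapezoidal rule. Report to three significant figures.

AUC = 289 mg/L·h

Trapezoidal AUC_0→10.25:
  [0→0.25]: (0.00+11.42)/2 × 0.25 = 1.4275
  [0.25→6.25]: (11.42+41.16)/2 × 6 = 157.74
  [6.25→10.25]: (41.16+23.97)/2 × 4 = 130.26
  Sum = 289.4275 mg/L·h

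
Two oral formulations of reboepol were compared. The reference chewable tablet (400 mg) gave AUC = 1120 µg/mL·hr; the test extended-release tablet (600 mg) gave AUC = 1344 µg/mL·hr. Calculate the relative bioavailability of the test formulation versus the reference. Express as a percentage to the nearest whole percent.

F_rel = (AUC_test/D_test) / (AUC_ref/D_ref)
      = (1344/600) / (1120/400)
      = 2.24 / 2.8 = 0.8000 = 80.00%

F_rel = 80%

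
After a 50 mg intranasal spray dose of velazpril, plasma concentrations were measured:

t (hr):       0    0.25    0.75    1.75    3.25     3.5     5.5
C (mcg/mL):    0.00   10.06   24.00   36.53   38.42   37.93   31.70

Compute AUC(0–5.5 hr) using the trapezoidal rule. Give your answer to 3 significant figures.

Trapezoidal AUC_0→5.5:
  [0→0.25]: (0.00+10.06)/2 × 0.25 = 1.2575
  [0.25→0.75]: (10.06+24.00)/2 × 0.5 = 8.515
  [0.75→1.75]: (24.00+36.53)/2 × 1 = 30.265
  [1.75→3.25]: (36.53+38.42)/2 × 1.5 = 56.2125
  [3.25→3.5]: (38.42+37.93)/2 × 0.25 = 9.54375
  [3.5→5.5]: (37.93+31.70)/2 × 2 = 69.63
  Sum = 175.42375 mcg/mL·hr

AUC = 175 mcg/mL·hr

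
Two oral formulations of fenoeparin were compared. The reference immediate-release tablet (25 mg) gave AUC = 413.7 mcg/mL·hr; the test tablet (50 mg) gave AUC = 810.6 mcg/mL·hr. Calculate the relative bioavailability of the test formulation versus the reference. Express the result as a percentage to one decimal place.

F_rel = 98.0%

F_rel = (AUC_test/D_test) / (AUC_ref/D_ref)
      = (810.6/50) / (413.7/25)
      = 16.212 / 16.548 = 0.9797 = 97.97%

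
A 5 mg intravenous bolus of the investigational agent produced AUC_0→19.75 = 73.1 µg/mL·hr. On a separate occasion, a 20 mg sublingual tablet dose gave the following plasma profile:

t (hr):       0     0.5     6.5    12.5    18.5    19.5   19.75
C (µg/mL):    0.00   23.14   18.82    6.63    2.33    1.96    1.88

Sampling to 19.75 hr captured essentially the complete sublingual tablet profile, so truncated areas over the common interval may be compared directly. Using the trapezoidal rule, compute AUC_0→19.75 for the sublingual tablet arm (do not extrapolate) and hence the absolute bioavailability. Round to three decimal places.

F = 0.812

Trapezoidal AUC_0→19.75 (sublingual tablet):
  [0→0.5]: (0.00+23.14)/2 × 0.5 = 5.785
  [0.5→6.5]: (23.14+18.82)/2 × 6 = 125.88
  [6.5→12.5]: (18.82+6.63)/2 × 6 = 76.35
  [12.5→18.5]: (6.63+2.33)/2 × 6 = 26.88
  [18.5→19.5]: (2.33+1.96)/2 × 1 = 2.145
  [19.5→19.75]: (1.96+1.88)/2 × 0.25 = 0.48
  Sum = 237.52 µg/mL·hr
F = (AUC_ev/D_ev)/(AUC_iv/D_iv) = (237.52/20)/(73.1/5) = 11.876/14.62 = 0.8123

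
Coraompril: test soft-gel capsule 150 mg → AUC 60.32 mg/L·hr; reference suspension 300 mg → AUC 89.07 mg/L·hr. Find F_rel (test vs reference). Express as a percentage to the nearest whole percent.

F_rel = (AUC_test/D_test) / (AUC_ref/D_ref)
      = (60.32/150) / (89.07/300)
      = 0.402133 / 0.2969 = 1.3544 = 135.44%

F_rel = 135%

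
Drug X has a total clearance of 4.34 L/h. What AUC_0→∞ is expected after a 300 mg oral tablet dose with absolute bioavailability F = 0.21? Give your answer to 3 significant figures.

AUC = 14.5 mg/L·h

AUC_0→∞ = F × Dose / CL
        = 0.21 × 300 / 4.34 = 14.5161 mg/L·h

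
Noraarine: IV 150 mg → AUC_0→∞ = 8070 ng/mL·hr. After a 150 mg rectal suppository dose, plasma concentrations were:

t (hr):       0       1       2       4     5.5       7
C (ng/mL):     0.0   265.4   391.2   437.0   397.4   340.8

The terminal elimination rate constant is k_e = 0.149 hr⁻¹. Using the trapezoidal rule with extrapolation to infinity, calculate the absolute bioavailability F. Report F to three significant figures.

Trapezoidal AUC_0→7 (rectal suppository):
  [0→1]: (0.0+265.4)/2 × 1 = 132.7
  [1→2]: (265.4+391.2)/2 × 1 = 328.3
  [2→4]: (391.2+437.0)/2 × 2 = 828.2
  [4→5.5]: (437.0+397.4)/2 × 1.5 = 625.8
  [5.5→7]: (397.4+340.8)/2 × 1.5 = 553.65
  Sum = 2468.65 ng/mL·hr
Tail: C_last/k_e = 340.8/0.149 = 2287.248
AUC_0→∞ (rectal suppository) = 2468.65 + 2287.248 = 4755.898 ng/mL·hr
F = (AUC_ev/D_ev)/(AUC_iv/D_iv) = (4755.898/150)/(8070/150) = 31.706/53.8 = 0.5893

F = 0.589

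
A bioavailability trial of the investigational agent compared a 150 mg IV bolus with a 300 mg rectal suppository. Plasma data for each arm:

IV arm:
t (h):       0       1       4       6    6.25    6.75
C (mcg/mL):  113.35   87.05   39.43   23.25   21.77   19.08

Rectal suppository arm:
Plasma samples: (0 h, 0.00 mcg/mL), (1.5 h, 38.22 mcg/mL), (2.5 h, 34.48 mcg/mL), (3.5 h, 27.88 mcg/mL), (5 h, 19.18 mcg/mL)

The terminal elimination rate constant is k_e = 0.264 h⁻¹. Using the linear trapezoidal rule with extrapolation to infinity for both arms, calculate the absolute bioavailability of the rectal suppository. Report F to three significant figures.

F = 0.232

Trapezoidal AUC_0→6.75 (IV):
  [0→1]: (113.35+87.05)/2 × 1 = 100.2
  [1→4]: (87.05+39.43)/2 × 3 = 189.72
  [4→6]: (39.43+23.25)/2 × 2 = 62.68
  [6→6.25]: (23.25+21.77)/2 × 0.25 = 5.6275
  [6.25→6.75]: (21.77+19.08)/2 × 0.5 = 10.2125
  Sum = 368.44 mcg/mL·h
IV tail: 19.08/0.264 = 72.273; AUC_iv,0→∞ = 368.44 + 72.273 = 440.713 mcg/mL·h
Trapezoidal AUC_0→5 (rectal suppository):
  [0→1.5]: (0.00+38.22)/2 × 1.5 = 28.665
  [1.5→2.5]: (38.22+34.48)/2 × 1 = 36.35
  [2.5→3.5]: (34.48+27.88)/2 × 1 = 31.18
  [3.5→5]: (27.88+19.18)/2 × 1.5 = 35.295
  Sum = 131.49 mcg/mL·h
rectal suppository tail: 19.18/0.264 = 72.652; AUC_ev,0→∞ = 131.49 + 72.652 = 204.142 mcg/mL·h
F = (AUC_ev/D_ev)/(AUC_iv/D_iv) = (204.142/300)/(440.713/150) = 0.680473/2.93809 = 0.2316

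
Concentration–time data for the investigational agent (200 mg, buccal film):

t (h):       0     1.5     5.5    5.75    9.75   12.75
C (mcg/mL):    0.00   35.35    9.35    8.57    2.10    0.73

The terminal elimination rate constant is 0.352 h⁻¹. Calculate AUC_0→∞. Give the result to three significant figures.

Trapezoidal AUC_0→12.75:
  [0→1.5]: (0.00+35.35)/2 × 1.5 = 26.5125
  [1.5→5.5]: (35.35+9.35)/2 × 4 = 89.4
  [5.5→5.75]: (9.35+8.57)/2 × 0.25 = 2.24
  [5.75→9.75]: (8.57+2.10)/2 × 4 = 21.34
  [9.75→12.75]: (2.10+0.73)/2 × 3 = 4.245
  Sum = 143.7375 mcg/mL·h
Extrapolated tail: C_last / k_e = 0.73 / 0.352 = 2.074
AUC_0→∞ = 143.7375 + 2.074 = 145.8115 mcg/mL·h

AUC = 146 mcg/mL·h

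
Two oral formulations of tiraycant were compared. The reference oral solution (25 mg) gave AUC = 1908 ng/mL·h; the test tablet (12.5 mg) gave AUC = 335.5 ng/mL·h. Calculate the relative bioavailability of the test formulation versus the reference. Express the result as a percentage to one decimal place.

F_rel = 35.2%

F_rel = (AUC_test/D_test) / (AUC_ref/D_ref)
      = (335.5/12.5) / (1908/25)
      = 26.84 / 76.32 = 0.3517 = 35.17%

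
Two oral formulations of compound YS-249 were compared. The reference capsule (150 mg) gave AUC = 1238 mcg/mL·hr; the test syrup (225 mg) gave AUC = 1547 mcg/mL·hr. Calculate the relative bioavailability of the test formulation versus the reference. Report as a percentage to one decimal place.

F_rel = (AUC_test/D_test) / (AUC_ref/D_ref)
      = (1547/225) / (1238/150)
      = 6.87556 / 8.25333 = 0.8331 = 83.31%

F_rel = 83.3%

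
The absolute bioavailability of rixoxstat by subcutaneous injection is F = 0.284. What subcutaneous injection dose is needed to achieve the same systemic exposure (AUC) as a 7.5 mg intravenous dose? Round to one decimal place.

D_subcutaneous = 26.4 mg

For equal systemic exposure: F × D_ev = D_iv
D_ev = D_iv / F = 7.5 / 0.284 = 26.4085 mg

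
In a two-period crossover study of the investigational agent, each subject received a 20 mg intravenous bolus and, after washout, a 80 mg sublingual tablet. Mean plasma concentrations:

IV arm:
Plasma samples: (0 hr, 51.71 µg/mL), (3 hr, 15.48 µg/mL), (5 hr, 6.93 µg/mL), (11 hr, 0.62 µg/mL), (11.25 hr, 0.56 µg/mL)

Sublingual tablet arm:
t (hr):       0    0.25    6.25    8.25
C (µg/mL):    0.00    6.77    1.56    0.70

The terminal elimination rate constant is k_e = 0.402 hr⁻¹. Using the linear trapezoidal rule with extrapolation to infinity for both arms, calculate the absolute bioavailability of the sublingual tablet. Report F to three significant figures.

Trapezoidal AUC_0→11.25 (IV):
  [0→3]: (51.71+15.48)/2 × 3 = 100.785
  [3→5]: (15.48+6.93)/2 × 2 = 22.41
  [5→11]: (6.93+0.62)/2 × 6 = 22.65
  [11→11.25]: (0.62+0.56)/2 × 0.25 = 0.1475
  Sum = 145.9925 µg/mL·hr
IV tail: 0.56/0.402 = 1.393; AUC_iv,0→∞ = 145.9925 + 1.393 = 147.3855 µg/mL·hr
Trapezoidal AUC_0→8.25 (sublingual tablet):
  [0→0.25]: (0.00+6.77)/2 × 0.25 = 0.84625
  [0.25→6.25]: (6.77+1.56)/2 × 6 = 24.99
  [6.25→8.25]: (1.56+0.70)/2 × 2 = 2.26
  Sum = 28.09625 µg/mL·hr
sublingual tablet tail: 0.70/0.402 = 1.741; AUC_ev,0→∞ = 28.09625 + 1.741 = 29.83725 µg/mL·hr
F = (AUC_ev/D_ev)/(AUC_iv/D_iv) = (29.83725/80)/(147.3855/20) = 0.372966/7.369275 = 0.0506

F = 0.0506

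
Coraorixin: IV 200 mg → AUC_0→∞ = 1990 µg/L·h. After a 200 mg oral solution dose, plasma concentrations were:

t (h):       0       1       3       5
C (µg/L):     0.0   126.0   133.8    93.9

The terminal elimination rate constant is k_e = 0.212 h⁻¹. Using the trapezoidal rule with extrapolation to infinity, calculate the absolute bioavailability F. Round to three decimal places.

Trapezoidal AUC_0→5 (oral solution):
  [0→1]: (0.0+126.0)/2 × 1 = 63.0
  [1→3]: (126.0+133.8)/2 × 2 = 259.8
  [3→5]: (133.8+93.9)/2 × 2 = 227.7
  Sum = 550.5 µg/L·h
Tail: C_last/k_e = 93.9/0.212 = 442.925
AUC_0→∞ (oral solution) = 550.5 + 442.925 = 993.425 µg/L·h
F = (AUC_ev/D_ev)/(AUC_iv/D_iv) = (993.425/200)/(1990/200) = 4.967125/9.95 = 0.4992

F = 0.499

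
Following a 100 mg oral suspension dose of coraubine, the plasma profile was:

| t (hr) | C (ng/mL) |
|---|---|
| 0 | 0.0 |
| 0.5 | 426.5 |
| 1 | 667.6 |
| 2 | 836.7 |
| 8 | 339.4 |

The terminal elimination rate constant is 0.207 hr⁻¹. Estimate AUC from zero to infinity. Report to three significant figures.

Trapezoidal AUC_0→8:
  [0→0.5]: (0.0+426.5)/2 × 0.5 = 106.625
  [0.5→1]: (426.5+667.6)/2 × 0.5 = 273.525
  [1→2]: (667.6+836.7)/2 × 1 = 752.15
  [2→8]: (836.7+339.4)/2 × 6 = 3528.3
  Sum = 4660.6 ng/mL·hr
Extrapolated tail: C_last / k_e = 339.4 / 0.207 = 1639.614
AUC_0→∞ = 4660.6 + 1639.614 = 6300.214 ng/mL·hr

AUC = 6300 ng/mL·hr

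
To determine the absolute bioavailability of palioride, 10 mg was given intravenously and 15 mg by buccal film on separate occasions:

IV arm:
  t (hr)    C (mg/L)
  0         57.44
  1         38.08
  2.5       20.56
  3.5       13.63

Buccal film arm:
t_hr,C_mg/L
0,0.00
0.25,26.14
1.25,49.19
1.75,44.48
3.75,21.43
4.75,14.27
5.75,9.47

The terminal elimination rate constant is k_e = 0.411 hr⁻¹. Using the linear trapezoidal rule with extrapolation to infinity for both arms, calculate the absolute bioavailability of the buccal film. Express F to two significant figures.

F = 0.86

Trapezoidal AUC_0→3.5 (IV):
  [0→1]: (57.44+38.08)/2 × 1 = 47.76
  [1→2.5]: (38.08+20.56)/2 × 1.5 = 43.98
  [2.5→3.5]: (20.56+13.63)/2 × 1 = 17.095
  Sum = 108.835 mg/L·hr
IV tail: 13.63/0.411 = 33.163; AUC_iv,0→∞ = 108.835 + 33.163 = 141.998 mg/L·hr
Trapezoidal AUC_0→5.75 (buccal film):
  [0→0.25]: (0.00+26.14)/2 × 0.25 = 3.2675
  [0.25→1.25]: (26.14+49.19)/2 × 1 = 37.665
  [1.25→1.75]: (49.19+44.48)/2 × 0.5 = 23.4175
  [1.75→3.75]: (44.48+21.43)/2 × 2 = 65.91
  [3.75→4.75]: (21.43+14.27)/2 × 1 = 17.85
  [4.75→5.75]: (14.27+9.47)/2 × 1 = 11.87
  Sum = 159.98 mg/L·hr
buccal film tail: 9.47/0.411 = 23.041; AUC_ev,0→∞ = 159.98 + 23.041 = 183.021 mg/L·hr
F = (AUC_ev/D_ev)/(AUC_iv/D_iv) = (183.021/15)/(141.998/10) = 12.2014/14.1998 = 0.8593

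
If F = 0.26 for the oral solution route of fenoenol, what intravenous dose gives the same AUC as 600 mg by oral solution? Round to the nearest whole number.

Systemic exposure from an extravascular dose = F × D_ev, so the equivalent IV dose is F × D_ev.
D_iv = F × D_ev = 0.26 × 600 = 156 mg

D_iv = 156 mg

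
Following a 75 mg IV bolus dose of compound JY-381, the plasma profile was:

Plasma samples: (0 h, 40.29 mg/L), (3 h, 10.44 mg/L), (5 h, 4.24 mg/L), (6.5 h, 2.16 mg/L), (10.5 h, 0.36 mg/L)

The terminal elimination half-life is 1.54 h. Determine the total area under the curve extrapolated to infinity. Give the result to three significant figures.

Trapezoidal AUC_0→10.5:
  [0→3]: (40.29+10.44)/2 × 3 = 76.095
  [3→5]: (10.44+4.24)/2 × 2 = 14.68
  [5→6.5]: (4.24+2.16)/2 × 1.5 = 4.8
  [6.5→10.5]: (2.16+0.36)/2 × 4 = 5.04
  Sum = 100.615 mg/L·h
k_e = ln2 / t½ = 0.693147 / 1.54 = 0.4501 h^-1
Extrapolated tail: C_last / k_e = 0.36 / 0.4501 = 0.800
AUC_0→∞ = 100.615 + 0.800 = 101.415 mg/L·h

AUC = 101 mg/L·h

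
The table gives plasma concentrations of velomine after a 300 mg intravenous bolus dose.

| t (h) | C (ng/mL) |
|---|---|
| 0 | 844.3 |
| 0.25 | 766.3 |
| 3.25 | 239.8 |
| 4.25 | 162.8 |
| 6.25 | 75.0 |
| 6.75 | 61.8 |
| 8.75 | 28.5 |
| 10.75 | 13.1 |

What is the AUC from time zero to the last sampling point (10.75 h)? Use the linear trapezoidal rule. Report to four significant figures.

AUC = 2316 ng/mL·h

Trapezoidal AUC_0→10.75:
  [0→0.25]: (844.3+766.3)/2 × 0.25 = 201.325
  [0.25→3.25]: (766.3+239.8)/2 × 3 = 1509.15
  [3.25→4.25]: (239.8+162.8)/2 × 1 = 201.3
  [4.25→6.25]: (162.8+75.0)/2 × 2 = 237.8
  [6.25→6.75]: (75.0+61.8)/2 × 0.5 = 34.2
  [6.75→8.75]: (61.8+28.5)/2 × 2 = 90.3
  [8.75→10.75]: (28.5+13.1)/2 × 2 = 41.6
  Sum = 2315.675 ng/mL·h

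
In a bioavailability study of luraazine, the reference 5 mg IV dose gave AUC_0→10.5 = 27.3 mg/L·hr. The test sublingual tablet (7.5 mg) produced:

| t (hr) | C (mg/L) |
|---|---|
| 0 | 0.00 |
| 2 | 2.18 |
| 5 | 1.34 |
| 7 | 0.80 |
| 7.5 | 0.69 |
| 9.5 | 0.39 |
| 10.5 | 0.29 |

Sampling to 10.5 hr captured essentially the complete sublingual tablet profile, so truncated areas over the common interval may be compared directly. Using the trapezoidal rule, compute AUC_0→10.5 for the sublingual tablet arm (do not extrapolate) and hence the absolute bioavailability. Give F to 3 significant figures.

F = 0.278

Trapezoidal AUC_0→10.5 (sublingual tablet):
  [0→2]: (0.00+2.18)/2 × 2 = 2.18
  [2→5]: (2.18+1.34)/2 × 3 = 5.28
  [5→7]: (1.34+0.80)/2 × 2 = 2.14
  [7→7.5]: (0.80+0.69)/2 × 0.5 = 0.3725
  [7.5→9.5]: (0.69+0.39)/2 × 2 = 1.08
  [9.5→10.5]: (0.39+0.29)/2 × 1 = 0.34
  Sum = 11.3925 mg/L·hr
F = (AUC_ev/D_ev)/(AUC_iv/D_iv) = (11.3925/7.5)/(27.3/5) = 1.519/5.46 = 0.2782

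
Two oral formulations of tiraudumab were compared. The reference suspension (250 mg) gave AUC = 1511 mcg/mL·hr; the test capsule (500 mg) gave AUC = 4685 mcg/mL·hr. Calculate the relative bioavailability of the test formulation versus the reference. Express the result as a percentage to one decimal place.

F_rel = (AUC_test/D_test) / (AUC_ref/D_ref)
      = (4685/500) / (1511/250)
      = 9.37 / 6.044 = 1.5503 = 155.03%

F_rel = 155.0%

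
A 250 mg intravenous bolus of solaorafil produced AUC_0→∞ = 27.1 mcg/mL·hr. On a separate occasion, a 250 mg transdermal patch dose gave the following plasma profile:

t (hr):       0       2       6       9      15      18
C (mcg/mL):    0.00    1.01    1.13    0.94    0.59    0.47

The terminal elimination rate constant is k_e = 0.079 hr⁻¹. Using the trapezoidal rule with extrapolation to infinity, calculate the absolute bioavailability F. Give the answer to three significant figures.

Trapezoidal AUC_0→18 (transdermal patch):
  [0→2]: (0.00+1.01)/2 × 2 = 1.01
  [2→6]: (1.01+1.13)/2 × 4 = 4.28
  [6→9]: (1.13+0.94)/2 × 3 = 3.105
  [9→15]: (0.94+0.59)/2 × 6 = 4.59
  [15→18]: (0.59+0.47)/2 × 3 = 1.59
  Sum = 14.575 mcg/mL·hr
Tail: C_last/k_e = 0.47/0.079 = 5.949
AUC_0→∞ (transdermal patch) = 14.575 + 5.949 = 20.524 mcg/mL·hr
F = (AUC_ev/D_ev)/(AUC_iv/D_iv) = (20.524/250)/(27.1/250) = 0.082096/0.1084 = 0.7573

F = 0.757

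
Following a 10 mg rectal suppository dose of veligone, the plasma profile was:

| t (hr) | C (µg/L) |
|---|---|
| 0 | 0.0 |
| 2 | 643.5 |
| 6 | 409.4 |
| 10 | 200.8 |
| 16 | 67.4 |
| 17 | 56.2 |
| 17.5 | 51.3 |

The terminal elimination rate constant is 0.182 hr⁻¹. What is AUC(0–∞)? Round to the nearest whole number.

Trapezoidal AUC_0→17.5:
  [0→2]: (0.0+643.5)/2 × 2 = 643.5
  [2→6]: (643.5+409.4)/2 × 4 = 2105.8
  [6→10]: (409.4+200.8)/2 × 4 = 1220.4
  [10→16]: (200.8+67.4)/2 × 6 = 804.6
  [16→17]: (67.4+56.2)/2 × 1 = 61.8
  [17→17.5]: (56.2+51.3)/2 × 0.5 = 26.875
  Sum = 4862.975 µg/L·hr
Extrapolated tail: C_last / k_e = 51.3 / 0.182 = 281.868
AUC_0→∞ = 4862.975 + 281.868 = 5144.843 µg/L·hr

AUC = 5145 µg/L·hr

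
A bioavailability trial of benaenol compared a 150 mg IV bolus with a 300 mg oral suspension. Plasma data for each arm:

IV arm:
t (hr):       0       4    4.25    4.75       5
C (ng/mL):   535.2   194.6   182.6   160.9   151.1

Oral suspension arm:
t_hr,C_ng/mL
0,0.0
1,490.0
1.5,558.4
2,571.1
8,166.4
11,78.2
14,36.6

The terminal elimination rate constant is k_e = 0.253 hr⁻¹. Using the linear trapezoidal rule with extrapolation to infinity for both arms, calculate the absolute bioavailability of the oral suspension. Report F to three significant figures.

F = 0.827

Trapezoidal AUC_0→5 (IV):
  [0→4]: (535.2+194.6)/2 × 4 = 1459.6
  [4→4.25]: (194.6+182.6)/2 × 0.25 = 47.15
  [4.25→4.75]: (182.6+160.9)/2 × 0.5 = 85.875
  [4.75→5]: (160.9+151.1)/2 × 0.25 = 39.0
  Sum = 1631.625 ng/mL·hr
IV tail: 151.1/0.253 = 597.233; AUC_iv,0→∞ = 1631.625 + 597.233 = 2228.858 ng/mL·hr
Trapezoidal AUC_0→14 (oral suspension):
  [0→1]: (0.0+490.0)/2 × 1 = 245.0
  [1→1.5]: (490.0+558.4)/2 × 0.5 = 262.1
  [1.5→2]: (558.4+571.1)/2 × 0.5 = 282.375
  [2→8]: (571.1+166.4)/2 × 6 = 2212.5
  [8→11]: (166.4+78.2)/2 × 3 = 366.9
  [11→14]: (78.2+36.6)/2 × 3 = 172.2
  Sum = 3541.075 ng/mL·hr
oral suspension tail: 36.6/0.253 = 144.664; AUC_ev,0→∞ = 3541.075 + 144.664 = 3685.739 ng/mL·hr
F = (AUC_ev/D_ev)/(AUC_iv/D_iv) = (3685.739/300)/(2228.858/150) = 12.2858/14.8591 = 0.8268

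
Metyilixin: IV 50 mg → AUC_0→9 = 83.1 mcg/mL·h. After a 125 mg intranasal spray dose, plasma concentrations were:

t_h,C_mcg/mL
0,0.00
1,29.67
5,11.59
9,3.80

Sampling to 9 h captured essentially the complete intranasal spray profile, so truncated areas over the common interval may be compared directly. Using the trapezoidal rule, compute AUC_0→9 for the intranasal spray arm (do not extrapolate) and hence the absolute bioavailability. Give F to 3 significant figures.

F = 0.617

Trapezoidal AUC_0→9 (intranasal spray):
  [0→1]: (0.00+29.67)/2 × 1 = 14.835
  [1→5]: (29.67+11.59)/2 × 4 = 82.52
  [5→9]: (11.59+3.80)/2 × 4 = 30.78
  Sum = 128.135 mcg/mL·h
F = (AUC_ev/D_ev)/(AUC_iv/D_iv) = (128.135/125)/(83.1/50) = 1.02508/1.662 = 0.6168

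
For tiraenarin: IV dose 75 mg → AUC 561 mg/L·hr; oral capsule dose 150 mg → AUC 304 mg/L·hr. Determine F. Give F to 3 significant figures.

F = (AUC_ev / D_ev) / (AUC_iv / D_iv)
  = (304/150) / (561/75)
  = 2.02667 / 7.48 = 0.2709

F = 0.271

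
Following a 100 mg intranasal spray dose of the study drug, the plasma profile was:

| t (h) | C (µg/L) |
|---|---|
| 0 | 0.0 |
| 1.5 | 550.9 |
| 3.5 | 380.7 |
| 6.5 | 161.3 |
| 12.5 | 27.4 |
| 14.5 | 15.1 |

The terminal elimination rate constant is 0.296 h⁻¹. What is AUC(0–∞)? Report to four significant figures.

Trapezoidal AUC_0→14.5:
  [0→1.5]: (0.0+550.9)/2 × 1.5 = 413.175
  [1.5→3.5]: (550.9+380.7)/2 × 2 = 931.6
  [3.5→6.5]: (380.7+161.3)/2 × 3 = 813.0
  [6.5→12.5]: (161.3+27.4)/2 × 6 = 566.1
  [12.5→14.5]: (27.4+15.1)/2 × 2 = 42.5
  Sum = 2766.375 µg/L·h
Extrapolated tail: C_last / k_e = 15.1 / 0.296 = 51.014
AUC_0→∞ = 2766.375 + 51.014 = 2817.389 µg/L·h

AUC = 2817 µg/L·h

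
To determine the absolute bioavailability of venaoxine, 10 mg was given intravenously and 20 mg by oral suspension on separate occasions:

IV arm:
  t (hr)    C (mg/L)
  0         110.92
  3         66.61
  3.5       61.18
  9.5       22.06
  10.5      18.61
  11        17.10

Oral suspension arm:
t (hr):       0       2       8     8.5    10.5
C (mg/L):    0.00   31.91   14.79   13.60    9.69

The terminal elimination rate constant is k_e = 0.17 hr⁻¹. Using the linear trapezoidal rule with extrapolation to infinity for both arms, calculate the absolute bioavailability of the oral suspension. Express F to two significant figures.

Trapezoidal AUC_0→11 (IV):
  [0→3]: (110.92+66.61)/2 × 3 = 266.295
  [3→3.5]: (66.61+61.18)/2 × 0.5 = 31.9475
  [3.5→9.5]: (61.18+22.06)/2 × 6 = 249.72
  [9.5→10.5]: (22.06+18.61)/2 × 1 = 20.335
  [10.5→11]: (18.61+17.10)/2 × 0.5 = 8.9275
  Sum = 577.225 mg/L·hr
IV tail: 17.10/0.17 = 100.588; AUC_iv,0→∞ = 577.225 + 100.588 = 677.813 mg/L·hr
Trapezoidal AUC_0→10.5 (oral suspension):
  [0→2]: (0.00+31.91)/2 × 2 = 31.91
  [2→8]: (31.91+14.79)/2 × 6 = 140.1
  [8→8.5]: (14.79+13.60)/2 × 0.5 = 7.0975
  [8.5→10.5]: (13.60+9.69)/2 × 2 = 23.29
  Sum = 202.3975 mg/L·hr
oral suspension tail: 9.69/0.17 = 57.000; AUC_ev,0→∞ = 202.3975 + 57.000 = 259.3975 mg/L·hr
F = (AUC_ev/D_ev)/(AUC_iv/D_iv) = (259.3975/20)/(677.813/10) = 12.969875/67.7813 = 0.1913

F = 0.19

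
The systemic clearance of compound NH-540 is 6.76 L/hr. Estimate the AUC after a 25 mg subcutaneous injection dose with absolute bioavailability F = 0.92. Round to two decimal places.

AUC_0→∞ = F × Dose / CL
        = 0.92 × 25 / 6.76 = 3.40237 mg/L·hr

AUC = 3.40 mg/L·hr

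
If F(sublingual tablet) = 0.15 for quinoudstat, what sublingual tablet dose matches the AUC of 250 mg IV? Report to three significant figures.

For equal systemic exposure: F × D_ev = D_iv
D_ev = D_iv / F = 250 / 0.15 = 1666.67 mg

D_sublingual = 1670 mg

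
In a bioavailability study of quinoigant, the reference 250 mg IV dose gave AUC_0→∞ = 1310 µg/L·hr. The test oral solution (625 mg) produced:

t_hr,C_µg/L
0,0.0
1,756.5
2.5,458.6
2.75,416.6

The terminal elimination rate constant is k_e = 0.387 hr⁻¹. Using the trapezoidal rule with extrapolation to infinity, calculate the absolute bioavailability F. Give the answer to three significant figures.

F = 0.756

Trapezoidal AUC_0→2.75 (oral solution):
  [0→1]: (0.0+756.5)/2 × 1 = 378.25
  [1→2.5]: (756.5+458.6)/2 × 1.5 = 911.325
  [2.5→2.75]: (458.6+416.6)/2 × 0.25 = 109.4
  Sum = 1398.975 µg/L·hr
Tail: C_last/k_e = 416.6/0.387 = 1076.486
AUC_0→∞ (oral solution) = 1398.975 + 1076.486 = 2475.461 µg/L·hr
F = (AUC_ev/D_ev)/(AUC_iv/D_iv) = (2475.461/625)/(1310/250) = 3.9607376/5.24 = 0.7559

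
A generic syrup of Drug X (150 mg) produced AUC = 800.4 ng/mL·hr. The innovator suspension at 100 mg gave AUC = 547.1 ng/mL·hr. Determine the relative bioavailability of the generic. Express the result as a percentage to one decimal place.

F_rel = (AUC_test/D_test) / (AUC_ref/D_ref)
      = (800.4/150) / (547.1/100)
      = 5.336 / 5.471 = 0.9753 = 97.53%

F_rel = 97.5%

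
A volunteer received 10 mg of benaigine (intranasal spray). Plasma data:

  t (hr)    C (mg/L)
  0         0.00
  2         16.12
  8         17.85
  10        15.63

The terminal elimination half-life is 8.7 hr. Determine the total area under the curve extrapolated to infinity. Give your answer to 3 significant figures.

AUC = 348 mg/L·hr

Trapezoidal AUC_0→10:
  [0→2]: (0.00+16.12)/2 × 2 = 16.12
  [2→8]: (16.12+17.85)/2 × 6 = 101.91
  [8→10]: (17.85+15.63)/2 × 2 = 33.48
  Sum = 151.51 mg/L·hr
k_e = ln2 / t½ = 0.693147 / 8.7 = 0.0797 hr^-1
Extrapolated tail: C_last / k_e = 15.63 / 0.0797 = 196.110
AUC_0→∞ = 151.51 + 196.110 = 347.62 mg/L·hr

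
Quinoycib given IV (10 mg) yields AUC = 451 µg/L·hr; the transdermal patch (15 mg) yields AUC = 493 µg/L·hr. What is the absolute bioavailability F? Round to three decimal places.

F = (AUC_ev / D_ev) / (AUC_iv / D_iv)
  = (493/15) / (451/10)
  = 32.8667 / 45.1 = 0.7288

F = 0.729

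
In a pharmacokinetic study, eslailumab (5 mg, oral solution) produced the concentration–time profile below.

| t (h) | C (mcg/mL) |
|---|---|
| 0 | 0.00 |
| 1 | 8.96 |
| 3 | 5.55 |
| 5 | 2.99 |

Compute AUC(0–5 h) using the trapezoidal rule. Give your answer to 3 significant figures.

AUC = 27.5 mcg/mL·h

Trapezoidal AUC_0→5:
  [0→1]: (0.00+8.96)/2 × 1 = 4.48
  [1→3]: (8.96+5.55)/2 × 2 = 14.51
  [3→5]: (5.55+2.99)/2 × 2 = 8.54
  Sum = 27.53 mcg/mL·h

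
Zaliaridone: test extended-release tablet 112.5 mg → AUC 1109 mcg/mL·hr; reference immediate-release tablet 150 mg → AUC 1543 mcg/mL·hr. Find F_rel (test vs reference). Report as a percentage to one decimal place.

F_rel = 95.8%

F_rel = (AUC_test/D_test) / (AUC_ref/D_ref)
      = (1109/112.5) / (1543/150)
      = 9.85778 / 10.2867 = 0.9583 = 95.83%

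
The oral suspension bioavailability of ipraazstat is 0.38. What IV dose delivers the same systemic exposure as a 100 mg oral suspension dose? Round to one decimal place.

D_iv = 38.0 mg

Systemic exposure from an extravascular dose = F × D_ev, so the equivalent IV dose is F × D_ev.
D_iv = F × D_ev = 0.38 × 100 = 38 mg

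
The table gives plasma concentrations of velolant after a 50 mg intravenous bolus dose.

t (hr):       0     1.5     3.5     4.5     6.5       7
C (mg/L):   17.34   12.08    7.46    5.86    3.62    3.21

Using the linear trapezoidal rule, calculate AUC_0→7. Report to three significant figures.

Trapezoidal AUC_0→7:
  [0→1.5]: (17.34+12.08)/2 × 1.5 = 22.065
  [1.5→3.5]: (12.08+7.46)/2 × 2 = 19.54
  [3.5→4.5]: (7.46+5.86)/2 × 1 = 6.66
  [4.5→6.5]: (5.86+3.62)/2 × 2 = 9.48
  [6.5→7]: (3.62+3.21)/2 × 0.5 = 1.7075
  Sum = 59.4525 mg/L·hr

AUC = 59.5 mg/L·hr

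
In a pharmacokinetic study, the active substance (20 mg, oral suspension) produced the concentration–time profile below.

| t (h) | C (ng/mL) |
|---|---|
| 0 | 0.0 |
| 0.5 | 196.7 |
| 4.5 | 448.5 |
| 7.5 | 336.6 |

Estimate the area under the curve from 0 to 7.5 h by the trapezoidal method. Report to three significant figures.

Trapezoidal AUC_0→7.5:
  [0→0.5]: (0.0+196.7)/2 × 0.5 = 49.175
  [0.5→4.5]: (196.7+448.5)/2 × 4 = 1290.4
  [4.5→7.5]: (448.5+336.6)/2 × 3 = 1177.65
  Sum = 2517.225 ng/mL·h

AUC = 2520 ng/mL·h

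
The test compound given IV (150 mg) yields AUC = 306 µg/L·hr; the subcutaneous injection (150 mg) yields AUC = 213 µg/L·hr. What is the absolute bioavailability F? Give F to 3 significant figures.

F = 0.696

F = (AUC_ev / D_ev) / (AUC_iv / D_iv)
  = (213/150) / (306/150)
  = 1.42 / 2.04 = 0.6961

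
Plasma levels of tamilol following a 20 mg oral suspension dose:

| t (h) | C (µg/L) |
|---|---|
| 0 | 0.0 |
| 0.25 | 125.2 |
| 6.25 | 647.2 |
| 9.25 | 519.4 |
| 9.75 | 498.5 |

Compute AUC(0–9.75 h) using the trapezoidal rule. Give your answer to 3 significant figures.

Trapezoidal AUC_0→9.75:
  [0→0.25]: (0.0+125.2)/2 × 0.25 = 15.65
  [0.25→6.25]: (125.2+647.2)/2 × 6 = 2317.2
  [6.25→9.25]: (647.2+519.4)/2 × 3 = 1749.9
  [9.25→9.75]: (519.4+498.5)/2 × 0.5 = 254.475
  Sum = 4337.225 µg/L·h

AUC = 4340 µg/L·h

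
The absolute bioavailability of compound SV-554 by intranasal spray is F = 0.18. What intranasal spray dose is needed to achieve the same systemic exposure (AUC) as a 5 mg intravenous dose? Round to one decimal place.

For equal systemic exposure: F × D_ev = D_iv
D_ev = D_iv / F = 5 / 0.18 = 27.7778 mg

D_intranasal = 27.8 mg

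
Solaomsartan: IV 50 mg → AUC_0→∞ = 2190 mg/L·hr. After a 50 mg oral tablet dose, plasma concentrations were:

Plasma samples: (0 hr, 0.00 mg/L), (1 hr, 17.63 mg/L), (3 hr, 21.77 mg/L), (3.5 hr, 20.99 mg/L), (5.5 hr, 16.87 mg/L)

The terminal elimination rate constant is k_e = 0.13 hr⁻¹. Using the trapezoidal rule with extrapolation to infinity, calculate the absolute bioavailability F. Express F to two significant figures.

F = 0.10

Trapezoidal AUC_0→5.5 (oral tablet):
  [0→1]: (0.00+17.63)/2 × 1 = 8.815
  [1→3]: (17.63+21.77)/2 × 2 = 39.4
  [3→3.5]: (21.77+20.99)/2 × 0.5 = 10.69
  [3.5→5.5]: (20.99+16.87)/2 × 2 = 37.86
  Sum = 96.765 mg/L·hr
Tail: C_last/k_e = 16.87/0.13 = 129.769
AUC_0→∞ (oral tablet) = 96.765 + 129.769 = 226.534 mg/L·hr
F = (AUC_ev/D_ev)/(AUC_iv/D_iv) = (226.534/50)/(2190/50) = 4.53068/43.8 = 0.1034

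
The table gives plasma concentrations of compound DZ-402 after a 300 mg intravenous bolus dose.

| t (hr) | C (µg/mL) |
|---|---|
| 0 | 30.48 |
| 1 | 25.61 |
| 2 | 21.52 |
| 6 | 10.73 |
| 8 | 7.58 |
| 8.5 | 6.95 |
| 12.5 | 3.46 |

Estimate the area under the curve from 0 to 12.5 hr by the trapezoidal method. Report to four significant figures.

AUC = 158.9 µg/mL·hr

Trapezoidal AUC_0→12.5:
  [0→1]: (30.48+25.61)/2 × 1 = 28.045
  [1→2]: (25.61+21.52)/2 × 1 = 23.565
  [2→6]: (21.52+10.73)/2 × 4 = 64.5
  [6→8]: (10.73+7.58)/2 × 2 = 18.31
  [8→8.5]: (7.58+6.95)/2 × 0.5 = 3.6325
  [8.5→12.5]: (6.95+3.46)/2 × 4 = 20.82
  Sum = 158.8725 µg/mL·hr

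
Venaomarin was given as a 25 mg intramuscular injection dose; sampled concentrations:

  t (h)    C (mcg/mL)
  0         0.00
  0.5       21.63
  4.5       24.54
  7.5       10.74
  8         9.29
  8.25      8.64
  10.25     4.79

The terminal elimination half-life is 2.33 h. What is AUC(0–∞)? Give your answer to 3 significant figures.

Trapezoidal AUC_0→10.25:
  [0→0.5]: (0.00+21.63)/2 × 0.5 = 5.4075
  [0.5→4.5]: (21.63+24.54)/2 × 4 = 92.34
  [4.5→7.5]: (24.54+10.74)/2 × 3 = 52.92
  [7.5→8]: (10.74+9.29)/2 × 0.5 = 5.0075
  [8→8.25]: (9.29+8.64)/2 × 0.25 = 2.24125
  [8.25→10.25]: (8.64+4.79)/2 × 2 = 13.43
  Sum = 171.34625 mcg/mL·h
k_e = ln2 / t½ = 0.693147 / 2.33 = 0.2975 h^-1
Extrapolated tail: C_last / k_e = 4.79 / 0.2975 = 16.101
AUC_0→∞ = 171.34625 + 16.101 = 187.44725 mcg/mL·h

AUC = 187 mcg/mL·h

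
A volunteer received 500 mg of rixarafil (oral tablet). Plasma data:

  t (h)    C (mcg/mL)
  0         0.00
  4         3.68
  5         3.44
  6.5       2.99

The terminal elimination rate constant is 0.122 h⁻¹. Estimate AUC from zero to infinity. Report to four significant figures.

Trapezoidal AUC_0→6.5:
  [0→4]: (0.00+3.68)/2 × 4 = 7.36
  [4→5]: (3.68+3.44)/2 × 1 = 3.56
  [5→6.5]: (3.44+2.99)/2 × 1.5 = 4.8225
  Sum = 15.7425 mcg/mL·h
Extrapolated tail: C_last / k_e = 2.99 / 0.122 = 24.508
AUC_0→∞ = 15.7425 + 24.508 = 40.2505 mcg/mL·h

AUC = 40.25 mcg/mL·h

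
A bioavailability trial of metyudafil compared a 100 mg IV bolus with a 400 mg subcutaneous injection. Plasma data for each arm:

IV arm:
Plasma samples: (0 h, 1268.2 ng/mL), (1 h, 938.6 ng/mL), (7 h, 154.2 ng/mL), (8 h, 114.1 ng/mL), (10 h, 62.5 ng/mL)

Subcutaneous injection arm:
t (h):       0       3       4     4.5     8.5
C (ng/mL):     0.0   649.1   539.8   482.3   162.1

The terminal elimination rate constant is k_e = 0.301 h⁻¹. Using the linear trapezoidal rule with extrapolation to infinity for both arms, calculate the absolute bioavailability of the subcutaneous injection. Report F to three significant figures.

Trapezoidal AUC_0→10 (IV):
  [0→1]: (1268.2+938.6)/2 × 1 = 1103.4
  [1→7]: (938.6+154.2)/2 × 6 = 3278.4
  [7→8]: (154.2+114.1)/2 × 1 = 134.15
  [8→10]: (114.1+62.5)/2 × 2 = 176.6
  Sum = 4692.55 ng/mL·h
IV tail: 62.5/0.301 = 207.641; AUC_iv,0→∞ = 4692.55 + 207.641 = 4900.191 ng/mL·h
Trapezoidal AUC_0→8.5 (subcutaneous injection):
  [0→3]: (0.0+649.1)/2 × 3 = 973.65
  [3→4]: (649.1+539.8)/2 × 1 = 594.45
  [4→4.5]: (539.8+482.3)/2 × 0.5 = 255.525
  [4.5→8.5]: (482.3+162.1)/2 × 4 = 1288.8
  Sum = 3112.425 ng/mL·h
subcutaneous injection tail: 162.1/0.301 = 538.538; AUC_ev,0→∞ = 3112.425 + 538.538 = 3650.963 ng/mL·h
F = (AUC_ev/D_ev)/(AUC_iv/D_iv) = (3650.963/400)/(4900.191/100) = 9.1274075/49.00191 = 0.1863

F = 0.186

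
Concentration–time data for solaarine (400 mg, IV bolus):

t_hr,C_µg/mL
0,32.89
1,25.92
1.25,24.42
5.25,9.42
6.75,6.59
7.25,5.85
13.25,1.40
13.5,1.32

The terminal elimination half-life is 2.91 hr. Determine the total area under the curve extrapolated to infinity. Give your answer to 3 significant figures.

AUC = 146 µg/mL·hr

Trapezoidal AUC_0→13.5:
  [0→1]: (32.89+25.92)/2 × 1 = 29.405
  [1→1.25]: (25.92+24.42)/2 × 0.25 = 6.2925
  [1.25→5.25]: (24.42+9.42)/2 × 4 = 67.68
  [5.25→6.75]: (9.42+6.59)/2 × 1.5 = 12.0075
  [6.75→7.25]: (6.59+5.85)/2 × 0.5 = 3.11
  [7.25→13.25]: (5.85+1.40)/2 × 6 = 21.75
  [13.25→13.5]: (1.40+1.32)/2 × 0.25 = 0.34
  Sum = 140.585 µg/mL·hr
k_e = ln2 / t½ = 0.693147 / 2.91 = 0.2382 hr^-1
Extrapolated tail: C_last / k_e = 1.32 / 0.2382 = 5.542
AUC_0→∞ = 140.585 + 5.542 = 146.127 µg/mL·hr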